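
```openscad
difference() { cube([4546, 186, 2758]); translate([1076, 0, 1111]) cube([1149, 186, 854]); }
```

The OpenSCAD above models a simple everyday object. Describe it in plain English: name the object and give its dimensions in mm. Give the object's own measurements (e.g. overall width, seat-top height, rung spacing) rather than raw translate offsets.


A wall 4546 mm long (x), 186 mm thick (y), 2758 mm tall, with a rectangular window opening cut through it. The opening is 1149 mm wide and 854 mm tall; its sill is at z = 1111 mm and its near (−x) edge is 1076 mm from the wall's −x end. The opening passes through the full wall thickness.


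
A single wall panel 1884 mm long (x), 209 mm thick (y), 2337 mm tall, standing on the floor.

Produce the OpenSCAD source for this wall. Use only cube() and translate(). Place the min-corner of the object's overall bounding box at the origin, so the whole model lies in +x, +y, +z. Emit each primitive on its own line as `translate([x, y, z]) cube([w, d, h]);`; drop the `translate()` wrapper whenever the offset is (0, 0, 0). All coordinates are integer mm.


cube([1884, 209, 2337]);


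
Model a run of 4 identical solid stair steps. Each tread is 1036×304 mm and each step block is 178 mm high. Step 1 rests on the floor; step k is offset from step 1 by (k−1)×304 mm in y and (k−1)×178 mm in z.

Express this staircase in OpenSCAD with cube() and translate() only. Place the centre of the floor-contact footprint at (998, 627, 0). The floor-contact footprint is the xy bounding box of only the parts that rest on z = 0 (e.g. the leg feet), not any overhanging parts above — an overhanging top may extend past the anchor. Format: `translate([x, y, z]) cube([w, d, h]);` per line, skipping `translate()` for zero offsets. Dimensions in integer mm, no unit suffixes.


translate([480, 475, 0]) cube([1036, 304, 178]);
translate([480, 779, 178]) cube([1036, 304, 178]);
translate([480, 1083, 356]) cube([1036, 304, 178]);
translate([480, 1387, 534]) cube([1036, 304, 178]);


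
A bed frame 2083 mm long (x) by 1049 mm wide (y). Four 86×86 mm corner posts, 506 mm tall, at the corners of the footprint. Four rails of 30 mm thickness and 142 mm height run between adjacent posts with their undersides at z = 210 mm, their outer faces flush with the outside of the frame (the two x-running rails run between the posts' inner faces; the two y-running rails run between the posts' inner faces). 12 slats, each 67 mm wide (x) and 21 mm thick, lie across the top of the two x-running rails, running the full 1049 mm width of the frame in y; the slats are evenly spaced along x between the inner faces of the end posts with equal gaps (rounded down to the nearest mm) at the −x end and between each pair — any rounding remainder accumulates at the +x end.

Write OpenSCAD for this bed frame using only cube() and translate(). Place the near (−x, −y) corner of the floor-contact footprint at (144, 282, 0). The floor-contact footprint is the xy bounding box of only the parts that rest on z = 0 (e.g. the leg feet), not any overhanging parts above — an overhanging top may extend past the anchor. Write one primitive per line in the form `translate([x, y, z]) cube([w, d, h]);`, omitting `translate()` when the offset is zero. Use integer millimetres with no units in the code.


// slat z = rail_z + rail_h = 210 + 142 = 352
// slat gap = ⌊(1911 − 12·67) / 13⌋ = 85
translate([144, 282, 0]) cube([86, 86, 506]);
translate([144, 1245, 0]) cube([86, 86, 506]);
translate([2141, 282, 0]) cube([86, 86, 506]);
translate([2141, 1245, 0]) cube([86, 86, 506]);
translate([230, 282, 210]) cube([1911, 30, 142]);
translate([230, 1301, 210]) cube([1911, 30, 142]);
translate([144, 368, 210]) cube([30, 877, 142]);
translate([2197, 368, 210]) cube([30, 877, 142]);
translate([315, 282, 352]) cube([67, 1049, 21]);
translate([467, 282, 352]) cube([67, 1049, 21]);
translate([619, 282, 352]) cube([67, 1049, 21]);
translate([771, 282, 352]) cube([67, 1049, 21]);
translate([923, 282, 352]) cube([67, 1049, 21]);
translate([1075, 282, 352]) cube([67, 1049, 21]);
translate([1227, 282, 352]) cube([67, 1049, 21]);
translate([1379, 282, 352]) cube([67, 1049, 21]);
translate([1531, 282, 352]) cube([67, 1049, 21]);
translate([1683, 282, 352]) cube([67, 1049, 21]);
translate([1835, 282, 352]) cube([67, 1049, 21]);
translate([1987, 282, 352]) cube([67, 1049, 21]);


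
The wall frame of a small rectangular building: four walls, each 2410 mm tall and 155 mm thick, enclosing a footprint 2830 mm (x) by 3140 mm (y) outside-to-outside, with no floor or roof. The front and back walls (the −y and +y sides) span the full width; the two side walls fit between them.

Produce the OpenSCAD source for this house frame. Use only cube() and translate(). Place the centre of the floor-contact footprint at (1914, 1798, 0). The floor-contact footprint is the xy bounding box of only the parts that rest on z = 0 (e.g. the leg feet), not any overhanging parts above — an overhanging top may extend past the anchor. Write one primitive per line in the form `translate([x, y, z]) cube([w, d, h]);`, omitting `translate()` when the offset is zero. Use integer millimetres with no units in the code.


translate([499, 228, 0]) cube([2830, 155, 2410]);
translate([499, 3213, 0]) cube([2830, 155, 2410]);
translate([499, 383, 0]) cube([155, 2830, 2410]);
translate([3174, 383, 0]) cube([155, 2830, 2410]);


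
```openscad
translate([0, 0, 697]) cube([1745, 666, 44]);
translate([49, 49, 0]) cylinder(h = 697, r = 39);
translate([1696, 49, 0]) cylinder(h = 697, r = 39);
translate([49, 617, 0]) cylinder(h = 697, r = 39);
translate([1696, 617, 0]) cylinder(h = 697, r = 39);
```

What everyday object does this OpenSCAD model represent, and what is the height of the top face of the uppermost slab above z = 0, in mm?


A table. The table height is 741 mm.

A 1745×666×44 slab sits at z = 697 on four Ø78 mm round legs — a table. The top surface is at 697 + 44 = 741 mm.


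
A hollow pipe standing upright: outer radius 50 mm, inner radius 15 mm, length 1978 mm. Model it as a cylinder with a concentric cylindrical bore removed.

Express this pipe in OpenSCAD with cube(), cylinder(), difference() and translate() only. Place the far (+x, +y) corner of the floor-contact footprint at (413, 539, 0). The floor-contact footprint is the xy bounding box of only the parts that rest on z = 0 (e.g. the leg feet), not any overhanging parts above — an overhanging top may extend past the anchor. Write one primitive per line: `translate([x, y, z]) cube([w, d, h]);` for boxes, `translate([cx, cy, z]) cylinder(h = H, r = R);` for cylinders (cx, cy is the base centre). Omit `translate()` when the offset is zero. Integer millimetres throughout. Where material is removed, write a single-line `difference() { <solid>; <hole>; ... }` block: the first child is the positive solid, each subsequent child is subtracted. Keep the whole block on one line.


difference() { translate([363, 489, 0]) cylinder(h = 1978, r = 50); translate([363, 489, 0]) cylinder(h = 1978, r = 15); }


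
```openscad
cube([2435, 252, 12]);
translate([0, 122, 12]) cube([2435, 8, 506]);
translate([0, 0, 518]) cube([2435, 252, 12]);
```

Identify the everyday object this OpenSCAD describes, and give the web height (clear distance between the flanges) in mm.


An I-beam. The web height is 506 mm.

Two wide flanges with a thin centred web — an I-beam. Overall 530 mm minus two 12 mm flanges gives a web of 530 − 2·12 = 506 mm.


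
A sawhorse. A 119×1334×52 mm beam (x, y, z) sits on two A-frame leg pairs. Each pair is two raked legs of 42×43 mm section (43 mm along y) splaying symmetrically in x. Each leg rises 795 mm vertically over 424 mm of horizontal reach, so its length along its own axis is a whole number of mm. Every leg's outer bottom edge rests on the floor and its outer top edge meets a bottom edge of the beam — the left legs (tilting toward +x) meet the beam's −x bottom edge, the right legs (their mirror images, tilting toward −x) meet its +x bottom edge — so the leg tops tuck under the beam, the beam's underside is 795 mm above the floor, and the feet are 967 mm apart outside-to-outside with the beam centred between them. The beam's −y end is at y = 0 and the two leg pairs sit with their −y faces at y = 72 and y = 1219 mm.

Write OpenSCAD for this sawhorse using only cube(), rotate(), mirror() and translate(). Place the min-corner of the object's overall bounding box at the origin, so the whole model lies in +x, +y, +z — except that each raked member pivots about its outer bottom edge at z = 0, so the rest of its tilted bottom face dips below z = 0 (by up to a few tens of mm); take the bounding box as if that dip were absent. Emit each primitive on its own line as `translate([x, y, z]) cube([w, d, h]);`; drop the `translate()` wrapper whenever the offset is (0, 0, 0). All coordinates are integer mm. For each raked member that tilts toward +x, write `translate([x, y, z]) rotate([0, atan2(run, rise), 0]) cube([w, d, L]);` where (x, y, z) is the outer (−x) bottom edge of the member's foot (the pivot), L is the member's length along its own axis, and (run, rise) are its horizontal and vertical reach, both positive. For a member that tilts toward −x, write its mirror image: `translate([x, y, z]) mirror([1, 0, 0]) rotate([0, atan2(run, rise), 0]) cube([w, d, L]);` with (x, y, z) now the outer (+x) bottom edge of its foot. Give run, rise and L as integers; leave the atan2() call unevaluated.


// leg length = √(424² + 795²) = 901
// right-leg outer foot x = 2·424 + 119 = 967
// beam min-corner = (424, 0, 795)
translate([424, 0, 795]) cube([119, 1334, 52]);
translate([0, 72, 0]) rotate([0, atan2(424, 795), 0]) cube([42, 43, 901]);
translate([967, 72, 0]) mirror([1, 0, 0]) rotate([0, atan2(424, 795), 0]) cube([42, 43, 901]);
translate([0, 1219, 0]) rotate([0, atan2(424, 795), 0]) cube([42, 43, 901]);
translate([967, 1219, 0]) mirror([1, 0, 0]) rotate([0, atan2(424, 795), 0]) cube([42, 43, 901]);


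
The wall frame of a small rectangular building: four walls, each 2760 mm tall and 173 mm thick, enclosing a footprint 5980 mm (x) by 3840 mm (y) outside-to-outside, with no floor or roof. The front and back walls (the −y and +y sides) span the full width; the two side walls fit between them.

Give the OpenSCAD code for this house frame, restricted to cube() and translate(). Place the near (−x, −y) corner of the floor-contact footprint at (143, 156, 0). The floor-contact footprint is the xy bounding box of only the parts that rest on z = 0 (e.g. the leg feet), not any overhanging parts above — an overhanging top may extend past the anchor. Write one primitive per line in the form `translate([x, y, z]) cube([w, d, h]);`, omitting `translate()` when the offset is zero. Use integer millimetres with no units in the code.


translate([143, 156, 0]) cube([5980, 173, 2760]);
translate([143, 3823, 0]) cube([5980, 173, 2760]);
translate([143, 329, 0]) cube([173, 3494, 2760]);
translate([5950, 329, 0]) cube([173, 3494, 2760]);


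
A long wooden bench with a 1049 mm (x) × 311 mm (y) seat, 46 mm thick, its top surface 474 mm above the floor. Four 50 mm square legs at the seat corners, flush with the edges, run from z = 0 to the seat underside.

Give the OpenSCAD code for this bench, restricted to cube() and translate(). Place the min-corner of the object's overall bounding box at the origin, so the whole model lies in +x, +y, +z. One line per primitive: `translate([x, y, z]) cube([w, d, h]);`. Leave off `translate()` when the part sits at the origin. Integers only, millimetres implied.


// leg_h = 474 − 46 = 428
translate([0, 0, 428]) cube([1049, 311, 46]);
cube([50, 50, 428]);
translate([0, 261, 0]) cube([50, 50, 428]);
translate([999, 0, 0]) cube([50, 50, 428]);
translate([999, 261, 0]) cube([50, 50, 428]);


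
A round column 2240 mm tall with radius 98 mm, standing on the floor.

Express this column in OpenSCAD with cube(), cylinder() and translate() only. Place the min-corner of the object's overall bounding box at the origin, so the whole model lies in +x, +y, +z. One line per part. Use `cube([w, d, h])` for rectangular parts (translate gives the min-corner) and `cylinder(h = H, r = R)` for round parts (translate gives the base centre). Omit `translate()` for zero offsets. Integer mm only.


translate([98, 98, 0]) cylinder(h = 2240, r = 98);


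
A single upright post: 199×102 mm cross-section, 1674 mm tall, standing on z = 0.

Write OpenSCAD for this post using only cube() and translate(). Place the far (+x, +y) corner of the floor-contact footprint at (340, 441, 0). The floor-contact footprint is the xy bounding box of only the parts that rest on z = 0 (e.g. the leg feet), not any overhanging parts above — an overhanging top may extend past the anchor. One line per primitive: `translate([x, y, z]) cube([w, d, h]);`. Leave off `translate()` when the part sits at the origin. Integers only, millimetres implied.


translate([141, 339, 0]) cube([199, 102, 1674]);


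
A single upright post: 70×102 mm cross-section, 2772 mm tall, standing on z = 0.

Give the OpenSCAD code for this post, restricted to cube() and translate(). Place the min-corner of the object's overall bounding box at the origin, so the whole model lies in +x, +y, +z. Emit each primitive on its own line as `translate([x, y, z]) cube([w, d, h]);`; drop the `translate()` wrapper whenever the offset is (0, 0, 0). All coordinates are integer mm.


cube([70, 102, 2772]);


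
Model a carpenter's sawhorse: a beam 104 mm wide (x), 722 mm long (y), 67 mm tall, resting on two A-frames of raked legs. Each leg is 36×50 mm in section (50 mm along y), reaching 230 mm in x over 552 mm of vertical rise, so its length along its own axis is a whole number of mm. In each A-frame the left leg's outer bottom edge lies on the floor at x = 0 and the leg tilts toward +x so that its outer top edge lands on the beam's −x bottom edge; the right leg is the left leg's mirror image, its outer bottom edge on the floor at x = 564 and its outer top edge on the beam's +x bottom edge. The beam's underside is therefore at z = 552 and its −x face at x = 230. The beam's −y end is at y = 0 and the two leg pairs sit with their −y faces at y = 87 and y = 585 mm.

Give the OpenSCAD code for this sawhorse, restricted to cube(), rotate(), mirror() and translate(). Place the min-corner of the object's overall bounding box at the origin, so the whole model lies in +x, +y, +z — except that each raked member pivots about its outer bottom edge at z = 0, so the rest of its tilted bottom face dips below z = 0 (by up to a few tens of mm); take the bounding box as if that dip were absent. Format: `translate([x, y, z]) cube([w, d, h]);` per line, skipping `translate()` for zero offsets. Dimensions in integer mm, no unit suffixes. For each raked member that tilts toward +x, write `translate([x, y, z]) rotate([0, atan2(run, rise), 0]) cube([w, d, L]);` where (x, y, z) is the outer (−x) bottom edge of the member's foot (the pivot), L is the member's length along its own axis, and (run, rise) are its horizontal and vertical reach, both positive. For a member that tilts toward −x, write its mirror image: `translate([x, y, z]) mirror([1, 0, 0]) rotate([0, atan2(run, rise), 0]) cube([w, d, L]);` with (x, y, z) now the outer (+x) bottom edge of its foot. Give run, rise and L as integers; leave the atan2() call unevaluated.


translate([230, 0, 552]) cube([104, 722, 67]);
translate([0, 87, 0]) rotate([0, atan2(230, 552), 0]) cube([36, 50, 598]);
translate([564, 87, 0]) mirror([1, 0, 0]) rotate([0, atan2(230, 552), 0]) cube([36, 50, 598]);
translate([0, 585, 0]) rotate([0, atan2(230, 552), 0]) cube([36, 50, 598]);
translate([564, 585, 0]) mirror([1, 0, 0]) rotate([0, atan2(230, 552), 0]) cube([36, 50, 598]);


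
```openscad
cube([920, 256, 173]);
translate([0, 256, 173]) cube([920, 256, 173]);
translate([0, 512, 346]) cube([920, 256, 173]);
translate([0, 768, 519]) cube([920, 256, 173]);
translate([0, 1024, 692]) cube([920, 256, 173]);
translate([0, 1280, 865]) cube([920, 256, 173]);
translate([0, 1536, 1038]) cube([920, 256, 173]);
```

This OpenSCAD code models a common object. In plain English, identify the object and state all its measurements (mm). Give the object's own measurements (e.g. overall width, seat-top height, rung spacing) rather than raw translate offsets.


A straight staircase of 7 solid steps. Each step is 920 mm wide (x), 256 mm deep (y, the going) and 173 mm tall (the rise). The first step rests on the floor; each subsequent step sits one going further in +y and one rise higher in +z, directly behind and above the previous step with no overlap.


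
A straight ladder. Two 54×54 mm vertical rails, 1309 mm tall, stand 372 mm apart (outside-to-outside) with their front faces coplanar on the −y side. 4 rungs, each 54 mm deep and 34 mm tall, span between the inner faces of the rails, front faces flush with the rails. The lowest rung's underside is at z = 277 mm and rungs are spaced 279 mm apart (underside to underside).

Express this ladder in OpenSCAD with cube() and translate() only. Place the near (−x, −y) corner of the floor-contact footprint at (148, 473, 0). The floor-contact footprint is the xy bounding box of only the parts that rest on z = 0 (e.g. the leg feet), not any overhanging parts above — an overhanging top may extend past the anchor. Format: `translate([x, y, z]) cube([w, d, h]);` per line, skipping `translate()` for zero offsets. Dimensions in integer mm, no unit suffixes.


// rung span = 372 - 2*54 = 264
// rung[k] z = 277 + k*279
translate([148, 473, 0]) cube([54, 54, 1309]);
translate([466, 473, 0]) cube([54, 54, 1309]);
translate([202, 473, 277]) cube([264, 54, 34]);
translate([202, 473, 556]) cube([264, 54, 34]);
translate([202, 473, 835]) cube([264, 54, 34]);
translate([202, 473, 1114]) cube([264, 54, 34]);


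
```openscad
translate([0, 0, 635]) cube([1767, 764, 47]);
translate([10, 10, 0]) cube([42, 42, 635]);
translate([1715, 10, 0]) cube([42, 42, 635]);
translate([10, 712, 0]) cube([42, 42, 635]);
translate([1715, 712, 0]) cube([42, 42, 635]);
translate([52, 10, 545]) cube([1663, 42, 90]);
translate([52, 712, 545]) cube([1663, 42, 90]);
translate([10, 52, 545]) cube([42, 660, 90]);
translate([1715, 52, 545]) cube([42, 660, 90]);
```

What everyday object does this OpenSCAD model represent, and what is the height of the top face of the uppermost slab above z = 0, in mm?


A table. The table height is 682 mm.

A 1767×764×47 slab sits at z = 635 on four 42 mm square posts — a table. The top surface is at 635 + 47 = 682 mm.


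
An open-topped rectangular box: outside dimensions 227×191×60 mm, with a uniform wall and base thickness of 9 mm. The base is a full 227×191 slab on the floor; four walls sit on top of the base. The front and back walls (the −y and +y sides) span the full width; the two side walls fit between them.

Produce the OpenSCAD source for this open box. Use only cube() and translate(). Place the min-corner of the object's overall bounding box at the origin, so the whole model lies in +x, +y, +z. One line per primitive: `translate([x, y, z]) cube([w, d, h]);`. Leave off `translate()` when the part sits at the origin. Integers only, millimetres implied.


cube([227, 191, 9]);
translate([0, 0, 9]) cube([227, 9, 51]);
translate([0, 182, 9]) cube([227, 9, 51]);
translate([0, 9, 9]) cube([9, 173, 51]);
translate([218, 9, 9]) cube([9, 173, 51]);


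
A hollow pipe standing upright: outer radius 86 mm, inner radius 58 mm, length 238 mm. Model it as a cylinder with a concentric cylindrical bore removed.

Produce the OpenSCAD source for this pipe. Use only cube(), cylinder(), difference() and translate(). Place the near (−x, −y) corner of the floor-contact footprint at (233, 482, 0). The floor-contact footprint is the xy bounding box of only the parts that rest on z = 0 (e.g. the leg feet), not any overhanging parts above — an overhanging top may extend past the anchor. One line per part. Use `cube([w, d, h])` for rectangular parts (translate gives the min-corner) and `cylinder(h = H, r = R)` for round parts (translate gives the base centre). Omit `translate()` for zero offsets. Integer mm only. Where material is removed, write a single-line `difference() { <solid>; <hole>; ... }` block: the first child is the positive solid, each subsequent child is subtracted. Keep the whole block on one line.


difference() { translate([319, 568, 0]) cylinder(h = 238, r = 86); translate([319, 568, 0]) cylinder(h = 238, r = 58); }


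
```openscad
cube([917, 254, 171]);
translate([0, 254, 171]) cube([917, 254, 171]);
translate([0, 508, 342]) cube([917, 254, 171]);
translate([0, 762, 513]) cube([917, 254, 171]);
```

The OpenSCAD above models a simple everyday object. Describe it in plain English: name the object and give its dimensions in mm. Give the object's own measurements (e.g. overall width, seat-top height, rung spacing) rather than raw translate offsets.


A straight staircase of 4 solid steps. Each step is 917 mm wide (x), 254 mm deep (y, the going) and 171 mm tall (the rise). The first step rests on the floor; each subsequent step sits one going further in +y and one rise higher in +z, directly behind and above the previous step with no overlap.


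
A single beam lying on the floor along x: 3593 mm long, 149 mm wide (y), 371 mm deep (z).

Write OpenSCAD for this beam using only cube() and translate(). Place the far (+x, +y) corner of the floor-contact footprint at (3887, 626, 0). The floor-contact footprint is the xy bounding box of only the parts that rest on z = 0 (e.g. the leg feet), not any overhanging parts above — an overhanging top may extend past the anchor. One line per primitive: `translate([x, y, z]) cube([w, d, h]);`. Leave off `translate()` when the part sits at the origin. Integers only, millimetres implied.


translate([294, 477, 0]) cube([3593, 149, 371]);


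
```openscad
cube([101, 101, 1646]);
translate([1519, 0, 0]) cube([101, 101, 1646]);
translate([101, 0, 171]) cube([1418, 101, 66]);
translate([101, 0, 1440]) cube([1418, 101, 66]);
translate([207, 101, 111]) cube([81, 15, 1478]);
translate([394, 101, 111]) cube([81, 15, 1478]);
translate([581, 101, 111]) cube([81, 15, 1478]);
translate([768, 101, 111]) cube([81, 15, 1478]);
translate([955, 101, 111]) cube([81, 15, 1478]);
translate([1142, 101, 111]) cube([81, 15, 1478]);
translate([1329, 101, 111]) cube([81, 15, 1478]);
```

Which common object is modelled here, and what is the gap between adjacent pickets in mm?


A fence section. The picket gap is 106 mm.

Two posts, two rails, 7 pickets — a fence section. Span 1418 mm holds 7 pickets of 81 mm with 8 equal gaps: ⌊(1418 − 7·81) / 8⌋ = 106 mm.


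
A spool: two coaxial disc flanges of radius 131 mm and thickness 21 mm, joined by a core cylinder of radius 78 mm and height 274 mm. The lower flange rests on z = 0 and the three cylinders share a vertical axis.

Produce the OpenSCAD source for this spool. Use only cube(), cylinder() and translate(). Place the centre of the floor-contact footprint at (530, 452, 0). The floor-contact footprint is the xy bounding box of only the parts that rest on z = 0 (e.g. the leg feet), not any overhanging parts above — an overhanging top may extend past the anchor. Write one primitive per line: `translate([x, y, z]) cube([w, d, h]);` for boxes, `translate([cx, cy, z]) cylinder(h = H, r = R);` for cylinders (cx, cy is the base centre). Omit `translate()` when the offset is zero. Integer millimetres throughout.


translate([530, 452, 0]) cylinder(h = 21, r = 131);
translate([530, 452, 21]) cylinder(h = 274, r = 78);
translate([530, 452, 295]) cylinder(h = 21, r = 131);


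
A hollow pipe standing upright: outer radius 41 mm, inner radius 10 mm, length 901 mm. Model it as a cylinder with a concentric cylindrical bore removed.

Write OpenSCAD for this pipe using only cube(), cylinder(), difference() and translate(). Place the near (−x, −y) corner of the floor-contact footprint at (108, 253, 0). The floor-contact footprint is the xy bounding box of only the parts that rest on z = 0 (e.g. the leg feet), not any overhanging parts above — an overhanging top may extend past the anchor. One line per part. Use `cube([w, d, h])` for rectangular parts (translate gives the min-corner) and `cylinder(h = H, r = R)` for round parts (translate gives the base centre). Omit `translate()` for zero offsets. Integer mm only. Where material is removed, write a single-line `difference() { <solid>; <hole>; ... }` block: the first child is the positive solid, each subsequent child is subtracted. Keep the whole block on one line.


difference() { translate([149, 294, 0]) cylinder(h = 901, r = 41); translate([149, 294, 0]) cylinder(h = 901, r = 10); }


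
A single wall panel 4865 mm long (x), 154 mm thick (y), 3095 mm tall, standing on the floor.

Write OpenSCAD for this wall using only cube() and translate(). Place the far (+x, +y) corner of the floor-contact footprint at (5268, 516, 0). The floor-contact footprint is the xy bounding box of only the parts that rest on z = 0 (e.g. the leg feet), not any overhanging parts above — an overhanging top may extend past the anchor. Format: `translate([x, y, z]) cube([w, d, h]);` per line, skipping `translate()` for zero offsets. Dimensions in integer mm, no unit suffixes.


translate([403, 362, 0]) cube([4865, 154, 3095]);


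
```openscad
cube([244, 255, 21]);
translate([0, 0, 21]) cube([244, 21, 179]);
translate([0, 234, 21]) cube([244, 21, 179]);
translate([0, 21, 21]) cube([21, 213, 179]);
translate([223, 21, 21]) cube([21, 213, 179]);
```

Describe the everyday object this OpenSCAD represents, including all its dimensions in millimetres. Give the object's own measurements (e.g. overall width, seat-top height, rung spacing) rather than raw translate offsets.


An open-topped rectangular box: outside dimensions 244×255×200 mm, with a uniform wall and base thickness of 21 mm. The base is a full 244×255 slab on the floor; four walls sit on top of the base. The front and back walls (the −y and +y sides) span the full width; the two side walls fit between them.


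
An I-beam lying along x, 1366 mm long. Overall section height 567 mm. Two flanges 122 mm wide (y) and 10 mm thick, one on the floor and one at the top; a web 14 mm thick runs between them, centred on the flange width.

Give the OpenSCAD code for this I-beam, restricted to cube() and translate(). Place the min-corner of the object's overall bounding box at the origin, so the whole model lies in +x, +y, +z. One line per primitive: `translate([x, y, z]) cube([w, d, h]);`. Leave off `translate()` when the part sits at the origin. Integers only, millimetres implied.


cube([1366, 122, 10]);
translate([0, 54, 10]) cube([1366, 14, 547]);
translate([0, 0, 557]) cube([1366, 122, 10]);


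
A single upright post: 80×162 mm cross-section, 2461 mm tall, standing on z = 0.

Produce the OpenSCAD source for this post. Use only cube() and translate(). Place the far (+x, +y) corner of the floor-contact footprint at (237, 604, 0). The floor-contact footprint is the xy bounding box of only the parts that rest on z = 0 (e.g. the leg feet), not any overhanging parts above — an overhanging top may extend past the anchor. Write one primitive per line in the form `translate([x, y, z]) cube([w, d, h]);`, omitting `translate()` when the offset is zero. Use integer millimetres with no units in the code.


translate([157, 442, 0]) cube([80, 162, 2461]);


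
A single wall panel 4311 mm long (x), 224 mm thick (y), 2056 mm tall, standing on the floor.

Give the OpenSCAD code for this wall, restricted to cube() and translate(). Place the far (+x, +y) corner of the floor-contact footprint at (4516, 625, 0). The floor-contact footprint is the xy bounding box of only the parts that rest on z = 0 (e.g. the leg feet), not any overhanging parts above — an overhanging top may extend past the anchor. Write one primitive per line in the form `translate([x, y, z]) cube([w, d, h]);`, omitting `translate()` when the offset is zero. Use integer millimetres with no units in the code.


translate([205, 401, 0]) cube([4311, 224, 2056]);


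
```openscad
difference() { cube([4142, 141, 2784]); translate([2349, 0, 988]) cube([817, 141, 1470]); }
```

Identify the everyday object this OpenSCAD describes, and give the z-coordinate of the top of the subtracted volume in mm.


A wall with a window opening. The window head height is 2458 mm.

A wall with a rectangular opening subtracted — a window. Sill at z = 988, opening 1470 mm tall, so the head is at 988 + 1470 = 2458 mm.


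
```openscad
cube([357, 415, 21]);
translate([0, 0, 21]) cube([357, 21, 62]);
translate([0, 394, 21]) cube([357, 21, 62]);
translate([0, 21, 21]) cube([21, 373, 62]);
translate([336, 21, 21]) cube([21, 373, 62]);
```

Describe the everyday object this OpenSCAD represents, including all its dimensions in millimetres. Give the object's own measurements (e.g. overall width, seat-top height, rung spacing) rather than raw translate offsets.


An open-topped rectangular box: outside dimensions 357×415×83 mm, with a uniform wall and base thickness of 21 mm. The base is a full 357×415 slab on the floor; four walls sit on top of the base. The front and back walls (the −y and +y sides) span the full width; the two side walls fit between them.


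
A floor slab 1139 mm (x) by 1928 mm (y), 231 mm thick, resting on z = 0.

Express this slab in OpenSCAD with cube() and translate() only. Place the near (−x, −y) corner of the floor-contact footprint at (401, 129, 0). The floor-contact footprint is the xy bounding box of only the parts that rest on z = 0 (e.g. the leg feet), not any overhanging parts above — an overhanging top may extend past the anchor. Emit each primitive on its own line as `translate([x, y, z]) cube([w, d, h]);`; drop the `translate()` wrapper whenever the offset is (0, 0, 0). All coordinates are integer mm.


translate([401, 129, 0]) cube([1139, 1928, 231]);


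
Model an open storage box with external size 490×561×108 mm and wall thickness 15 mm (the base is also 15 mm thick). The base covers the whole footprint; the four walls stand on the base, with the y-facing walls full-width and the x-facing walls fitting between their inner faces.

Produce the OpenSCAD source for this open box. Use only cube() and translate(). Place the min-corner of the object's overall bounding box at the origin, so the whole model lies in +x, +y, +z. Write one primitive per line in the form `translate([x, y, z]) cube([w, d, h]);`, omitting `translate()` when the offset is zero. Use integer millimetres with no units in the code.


cube([490, 561, 15]);
translate([0, 0, 15]) cube([490, 15, 93]);
translate([0, 546, 15]) cube([490, 15, 93]);
translate([0, 15, 15]) cube([15, 531, 93]);
translate([475, 15, 15]) cube([15, 531, 93]);


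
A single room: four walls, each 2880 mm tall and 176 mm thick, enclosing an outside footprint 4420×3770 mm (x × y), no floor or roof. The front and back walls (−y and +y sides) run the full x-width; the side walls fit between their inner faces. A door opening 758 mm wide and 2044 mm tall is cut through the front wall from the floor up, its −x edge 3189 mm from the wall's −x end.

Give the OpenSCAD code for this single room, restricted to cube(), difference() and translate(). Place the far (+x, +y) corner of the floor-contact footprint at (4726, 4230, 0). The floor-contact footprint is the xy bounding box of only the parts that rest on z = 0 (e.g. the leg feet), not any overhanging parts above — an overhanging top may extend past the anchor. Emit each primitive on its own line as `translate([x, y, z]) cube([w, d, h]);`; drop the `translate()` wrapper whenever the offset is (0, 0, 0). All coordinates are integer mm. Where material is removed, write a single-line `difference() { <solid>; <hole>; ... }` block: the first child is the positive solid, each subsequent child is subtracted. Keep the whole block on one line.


difference() { translate([306, 460, 0]) cube([4420, 176, 2880]); translate([3495, 460, 0]) cube([758, 176, 2044]); }
translate([306, 4054, 0]) cube([4420, 176, 2880]);
translate([306, 636, 0]) cube([176, 3418, 2880]);
translate([4550, 636, 0]) cube([176, 3418, 2880]);


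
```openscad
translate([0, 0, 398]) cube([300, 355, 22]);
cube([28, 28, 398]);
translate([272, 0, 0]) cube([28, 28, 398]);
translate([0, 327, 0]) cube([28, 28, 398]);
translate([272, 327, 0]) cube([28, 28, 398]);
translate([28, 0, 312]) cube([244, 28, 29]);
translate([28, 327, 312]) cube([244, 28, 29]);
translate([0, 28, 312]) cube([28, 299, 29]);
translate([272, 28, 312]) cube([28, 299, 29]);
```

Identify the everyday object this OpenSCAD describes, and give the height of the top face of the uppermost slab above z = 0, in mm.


A stool. The seat height is 420 mm.

A 300×355×22 slab at z = 398 on four corner posts — a stool. The seat top is 398 + 22 = 420 mm.


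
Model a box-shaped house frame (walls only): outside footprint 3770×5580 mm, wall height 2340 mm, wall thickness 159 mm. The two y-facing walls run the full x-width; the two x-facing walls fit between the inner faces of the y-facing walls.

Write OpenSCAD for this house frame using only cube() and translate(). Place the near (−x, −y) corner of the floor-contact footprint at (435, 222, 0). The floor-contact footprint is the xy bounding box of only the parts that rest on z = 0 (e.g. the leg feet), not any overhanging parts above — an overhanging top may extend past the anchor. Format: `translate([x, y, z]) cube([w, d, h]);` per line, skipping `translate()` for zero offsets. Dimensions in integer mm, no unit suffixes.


translate([435, 222, 0]) cube([3770, 159, 2340]);
translate([435, 5643, 0]) cube([3770, 159, 2340]);
translate([435, 381, 0]) cube([159, 5262, 2340]);
translate([4046, 381, 0]) cube([159, 5262, 2340]);


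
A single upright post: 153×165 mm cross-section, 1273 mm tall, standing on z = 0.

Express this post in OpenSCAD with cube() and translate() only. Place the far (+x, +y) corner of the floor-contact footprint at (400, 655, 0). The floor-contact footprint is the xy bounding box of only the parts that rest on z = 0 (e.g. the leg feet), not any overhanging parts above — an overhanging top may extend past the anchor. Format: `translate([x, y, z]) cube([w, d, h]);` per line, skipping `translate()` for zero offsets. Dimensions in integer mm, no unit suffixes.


translate([247, 490, 0]) cube([153, 165, 1273]);


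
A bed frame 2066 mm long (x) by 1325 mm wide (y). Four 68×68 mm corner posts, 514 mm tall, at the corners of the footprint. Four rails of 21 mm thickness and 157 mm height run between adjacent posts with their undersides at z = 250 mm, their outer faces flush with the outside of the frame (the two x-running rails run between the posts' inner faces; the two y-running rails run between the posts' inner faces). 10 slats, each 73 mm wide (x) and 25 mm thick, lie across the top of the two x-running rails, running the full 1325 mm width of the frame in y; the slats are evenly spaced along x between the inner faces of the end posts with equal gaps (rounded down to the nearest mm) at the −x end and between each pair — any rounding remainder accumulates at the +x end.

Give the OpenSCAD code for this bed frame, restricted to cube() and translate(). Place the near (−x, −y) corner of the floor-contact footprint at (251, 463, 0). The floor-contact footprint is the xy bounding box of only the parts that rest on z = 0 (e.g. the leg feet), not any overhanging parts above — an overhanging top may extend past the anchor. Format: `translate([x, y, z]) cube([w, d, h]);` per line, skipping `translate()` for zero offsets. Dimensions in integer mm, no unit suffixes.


// slat z = rail_z + rail_h = 250 + 157 = 407
// slat gap = ⌊(1930 − 10·73) / 11⌋ = 109
translate([251, 463, 0]) cube([68, 68, 514]);
translate([251, 1720, 0]) cube([68, 68, 514]);
translate([2249, 463, 0]) cube([68, 68, 514]);
translate([2249, 1720, 0]) cube([68, 68, 514]);
translate([319, 463, 250]) cube([1930, 21, 157]);
translate([319, 1767, 250]) cube([1930, 21, 157]);
translate([251, 531, 250]) cube([21, 1189, 157]);
translate([2296, 531, 250]) cube([21, 1189, 157]);
translate([428, 463, 407]) cube([73, 1325, 25]);
translate([610, 463, 407]) cube([73, 1325, 25]);
translate([792, 463, 407]) cube([73, 1325, 25]);
translate([974, 463, 407]) cube([73, 1325, 25]);
translate([1156, 463, 407]) cube([73, 1325, 25]);
translate([1338, 463, 407]) cube([73, 1325, 25]);
translate([1520, 463, 407]) cube([73, 1325, 25]);
translate([1702, 463, 407]) cube([73, 1325, 25]);
translate([1884, 463, 407]) cube([73, 1325, 25]);
translate([2066, 463, 407]) cube([73, 1325, 25]);


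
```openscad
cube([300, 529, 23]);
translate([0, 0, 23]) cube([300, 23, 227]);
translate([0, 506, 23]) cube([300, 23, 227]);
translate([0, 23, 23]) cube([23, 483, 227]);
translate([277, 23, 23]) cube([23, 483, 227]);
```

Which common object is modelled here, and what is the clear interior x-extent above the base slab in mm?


An open box. The internal width is 254 mm.

A 300×529 base slab with four walls standing on it — an open box. The base is 300 mm wide and the walls are 23 mm thick, so the internal width is 300 − 2 × 23 = 254 mm.


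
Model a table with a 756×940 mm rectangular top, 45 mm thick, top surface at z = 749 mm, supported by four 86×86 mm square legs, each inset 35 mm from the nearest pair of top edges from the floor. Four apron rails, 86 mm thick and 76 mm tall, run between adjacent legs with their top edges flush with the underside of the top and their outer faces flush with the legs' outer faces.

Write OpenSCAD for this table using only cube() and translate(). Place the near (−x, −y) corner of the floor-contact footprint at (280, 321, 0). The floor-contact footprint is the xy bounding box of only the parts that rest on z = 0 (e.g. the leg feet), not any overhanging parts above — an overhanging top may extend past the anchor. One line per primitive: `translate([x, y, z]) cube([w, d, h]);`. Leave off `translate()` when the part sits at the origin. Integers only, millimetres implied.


// leg_h = 749 - 45 = 704
// apron z = 704 - 76 = 628
translate([245, 286, 704]) cube([756, 940, 45]);
translate([280, 321, 0]) cube([86, 86, 704]);
translate([880, 321, 0]) cube([86, 86, 704]);
translate([280, 1105, 0]) cube([86, 86, 704]);
translate([880, 1105, 0]) cube([86, 86, 704]);
translate([366, 321, 628]) cube([514, 86, 76]);
translate([366, 1105, 628]) cube([514, 86, 76]);
translate([280, 407, 628]) cube([86, 698, 76]);
translate([880, 407, 628]) cube([86, 698, 76]);


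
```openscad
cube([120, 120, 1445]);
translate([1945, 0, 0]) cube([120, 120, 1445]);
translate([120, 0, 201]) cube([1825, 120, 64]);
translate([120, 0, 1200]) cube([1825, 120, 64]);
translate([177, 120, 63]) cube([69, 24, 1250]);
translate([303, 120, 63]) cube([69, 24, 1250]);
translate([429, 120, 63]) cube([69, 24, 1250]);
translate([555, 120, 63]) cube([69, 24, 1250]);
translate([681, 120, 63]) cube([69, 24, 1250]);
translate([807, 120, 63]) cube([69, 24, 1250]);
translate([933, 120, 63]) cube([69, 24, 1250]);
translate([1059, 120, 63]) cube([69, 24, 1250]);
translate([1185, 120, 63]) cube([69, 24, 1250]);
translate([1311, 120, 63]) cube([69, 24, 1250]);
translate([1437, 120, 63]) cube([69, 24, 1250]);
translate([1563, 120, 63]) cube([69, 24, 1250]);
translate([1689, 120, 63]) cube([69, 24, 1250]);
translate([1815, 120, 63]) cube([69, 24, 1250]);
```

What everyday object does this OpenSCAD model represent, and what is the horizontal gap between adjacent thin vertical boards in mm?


A fence section. The picket gap is 57 mm.

Two posts, two rails, 14 pickets — a fence section. Span 1825 mm holds 14 pickets of 69 mm with 15 equal gaps: ⌊(1825 − 14·69) / 15⌋ = 57 mm.


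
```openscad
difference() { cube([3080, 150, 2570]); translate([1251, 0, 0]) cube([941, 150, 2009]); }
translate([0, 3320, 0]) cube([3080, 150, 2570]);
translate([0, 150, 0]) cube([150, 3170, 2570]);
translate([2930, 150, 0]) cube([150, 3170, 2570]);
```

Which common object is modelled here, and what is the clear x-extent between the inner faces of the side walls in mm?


A single room. The interior width is 2780 mm.

Four walls enclosing a rectangle with a door in the front wall — a room. Outside width 3080 minus two 150 mm walls gives 2780 mm.
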